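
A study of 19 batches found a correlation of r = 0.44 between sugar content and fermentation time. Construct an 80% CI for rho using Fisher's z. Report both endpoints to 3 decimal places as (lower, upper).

Fisher z: z_r = atanh(r) = ½·ln((1+0.44)/(1−0.44)) = 0.472231
SE(z) = 1/√(n−3) = 1/√16 = 0.250000
80% ⇒ z* = 1.282; margin = 1.282·0.250000 = 0.320500
CI on z-scale: (0.151731, 0.792731)
Back-transform: tanh(0.151731) = 0.150577, tanh(0.792731) = 0.659953

(0.151, 0.660)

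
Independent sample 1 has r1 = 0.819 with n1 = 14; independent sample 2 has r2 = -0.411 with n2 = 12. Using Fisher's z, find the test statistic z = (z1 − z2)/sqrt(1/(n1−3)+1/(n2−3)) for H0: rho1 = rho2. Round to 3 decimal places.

3.539

z1 = atanh(0.819) = 1.153773,  z2 = atanh(-0.411) = -0.436814
SE = √(1/(n1−3) + 1/(n2−3)) = √(1/11 + 1/9) = √(0.0909091 + 0.1111111) = √0.2020202 = 0.449467
z = (z1 − z2)/SE = (1.153773 − (-0.436814)) / 0.449467 = 1.590587 / 0.449467 = 3.539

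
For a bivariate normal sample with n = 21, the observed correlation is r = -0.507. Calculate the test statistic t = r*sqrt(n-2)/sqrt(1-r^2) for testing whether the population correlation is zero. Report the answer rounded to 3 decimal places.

1 − r² = 1 − 0.257049 = 0.742951;  √(1−r²) = 0.861946
√(n−2) = √19 = 4.358899
t = r·√(n−2)/√(1−r²) = -0.507 · 4.358899 / 0.861946 = -2.564

-2.564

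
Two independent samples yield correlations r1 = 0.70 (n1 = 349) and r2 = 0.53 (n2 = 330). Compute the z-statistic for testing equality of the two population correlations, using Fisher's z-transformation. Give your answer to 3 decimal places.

z1 = atanh(0.70) = 0.867301,  z2 = atanh(0.53) = 0.590145
SE = √(1/(n1−3) + 1/(n2−3)) = √(1/346 + 1/327) = √(0.0028902 + 0.0030581) = √0.0059483 = 0.077125
z = (z1 − z2)/SE = (0.867301 − 0.590145) / 0.077125 = 0.277156 / 0.077125 = 3.594

3.594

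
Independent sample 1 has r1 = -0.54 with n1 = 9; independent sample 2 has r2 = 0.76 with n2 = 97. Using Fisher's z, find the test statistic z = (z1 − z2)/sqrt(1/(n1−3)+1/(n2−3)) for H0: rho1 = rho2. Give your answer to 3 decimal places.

-3.801

z1 = atanh(-0.54) = -0.604156,  z2 = atanh(0.76) = 0.996215
SE = √(1/(n1−3) + 1/(n2−3)) = √(1/6 + 1/94) = √(0.1666667 + 0.0106383) = √0.1773050 = 0.421076
z = (z1 − z2)/SE = (-0.604156 − 0.996215) / 0.421076 = -1.600371 / 0.421076 = -3.801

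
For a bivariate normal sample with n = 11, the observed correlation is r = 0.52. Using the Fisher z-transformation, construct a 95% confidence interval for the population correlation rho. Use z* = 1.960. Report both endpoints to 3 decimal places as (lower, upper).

(-0.116, 0.854)

z_r = atanh(0.52) = 0.576340;  SE = 1/√(n−3) = 1/√8 = 0.353553
z-limits: 0.576340 ± 1.960·0.353553 = 0.576340 ± 0.692964 = [-0.116624, 1.269304]
ρ-limits: (tanh -0.116624, tanh 1.269304) = (-0.116, 0.854)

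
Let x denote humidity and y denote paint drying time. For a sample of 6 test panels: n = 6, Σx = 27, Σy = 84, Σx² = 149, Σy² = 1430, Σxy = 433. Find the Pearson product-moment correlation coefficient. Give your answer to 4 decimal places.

0.6581

S_xy = nΣxy − ΣxΣy = 6·433 − 27·84 = 2598 − 2268 = 330
S_xx = nΣx² − (Σx)² = 6·149 − 27² = 894 − 729 = 165
S_yy = nΣy² − (Σy)² = 6·1430 − 84² = 8580 − 7056 = 1524
r = S_xy / √(S_xx·S_yy) = 330 / √(165·1524) = 330 / √251460 = 330 / 501.4579 = 0.6581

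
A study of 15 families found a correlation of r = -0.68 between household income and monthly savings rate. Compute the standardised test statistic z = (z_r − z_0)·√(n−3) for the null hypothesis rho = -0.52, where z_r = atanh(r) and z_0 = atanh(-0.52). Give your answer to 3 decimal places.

z_r = atanh(-0.68) = -0.829114,  z_0 = atanh(-0.52) = -0.576340
SE = 1/√(n−3) = 1/√12 = 0.288675
z = (z_r − z_0)/SE = (-0.829114 − (-0.576340)) / 0.288675 = -0.252774 / 0.288675 = -0.876

-0.876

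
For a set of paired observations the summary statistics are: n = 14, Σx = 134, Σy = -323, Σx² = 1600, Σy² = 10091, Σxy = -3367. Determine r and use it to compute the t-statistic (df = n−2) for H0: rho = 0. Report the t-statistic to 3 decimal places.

Numerator: nΣxy − (Σx)(Σy) = 14·(-3367) − (134)(-323) = -3856
Denominator: √[(nΣx²−(Σx)²)(nΣy²−(Σy)²)]
  nΣx²−(Σx)² = 14·1600 − 17956 = 4444;  nΣy²−(Σy)² = 14·10091 − 104329 = 36945
  √(4444·36945) = √164183580 = 12813.4141
r = -3856 / 12813.4141 = -0.3009
t = r·√(n−2)/√(1−r²) = -0.3009·√12 / √(1−0.090541) = -1.042348 / 0.953656 = -1.093

-1.093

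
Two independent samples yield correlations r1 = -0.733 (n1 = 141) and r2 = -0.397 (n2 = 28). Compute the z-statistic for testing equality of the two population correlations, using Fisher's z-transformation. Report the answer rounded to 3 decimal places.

z1 = atanh(-0.733) = -0.935180,  z2 = atanh(-0.397) = -0.420083
SE = √(1/(n1−3) + 1/(n2−3)) = √(1/138 + 1/25) = √(0.0072464 + 0.0400000) = √0.0472464 = 0.217362
z = (z1 − z2)/SE = (-0.935180 − (-0.420083)) / 0.217362 = -0.515097 / 0.217362 = -2.370

-2.370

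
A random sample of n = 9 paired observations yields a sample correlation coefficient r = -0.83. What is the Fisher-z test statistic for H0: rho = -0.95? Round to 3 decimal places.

Fisher z: atanh(-0.83) = -1.188136, atanh(-0.95) = -1.831781
z = (z_r − z_0)·√(n−3) = (-1.188136 − (-1.831781))·√6 = 0.643645 · 2.449490 = 1.577

1.577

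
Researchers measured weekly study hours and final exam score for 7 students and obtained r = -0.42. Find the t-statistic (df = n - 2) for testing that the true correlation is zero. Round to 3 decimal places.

-1.035

t = r·√(n−2) / √(1−r²) with r = -0.42, n = 7
  = -0.42·√5 / √(1 − 0.1764)
  = -0.42·2.236068 / 0.907524
  = -0.939149 / 0.907524 = -1.035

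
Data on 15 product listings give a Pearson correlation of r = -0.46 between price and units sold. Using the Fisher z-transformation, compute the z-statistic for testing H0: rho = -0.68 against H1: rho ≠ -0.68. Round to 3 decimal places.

z_r = atanh(-0.46) = -0.497311,  z_0 = atanh(-0.68) = -0.829114
SE = 1/√(n−3) = 1/√12 = 0.288675
z = (z_r − z_0)/SE = (-0.497311 − (-0.829114)) / 0.288675 = 0.331803 / 0.288675 = 1.149

1.149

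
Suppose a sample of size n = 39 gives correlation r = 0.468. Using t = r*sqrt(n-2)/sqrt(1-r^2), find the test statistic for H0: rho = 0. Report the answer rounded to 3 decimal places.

3.221

1 − r² = 1 − 0.219024 = 0.780976;  √(1−r²) = 0.883728
√(n−2) = √37 = 6.082763
t = r·√(n−2)/√(1−r²) = 0.468 · 6.082763 / 0.883728 = 3.221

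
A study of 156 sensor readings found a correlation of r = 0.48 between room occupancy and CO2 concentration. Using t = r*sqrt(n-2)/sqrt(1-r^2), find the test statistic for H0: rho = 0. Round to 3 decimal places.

6.790

t = r·√(n−2) / √(1−r²) with r = 0.48, n = 156
  = 0.48·√154 / √(1 − 0.2304)
  = 0.48·12.409674 / 0.877268
  = 5.956644 / 0.877268 = 6.790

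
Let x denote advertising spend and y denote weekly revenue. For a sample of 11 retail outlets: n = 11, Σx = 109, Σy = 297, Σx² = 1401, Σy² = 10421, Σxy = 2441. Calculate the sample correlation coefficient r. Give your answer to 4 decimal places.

S_xy = nΣxy − ΣxΣy = 11·2441 − 109·297 = 26851 − 32373 = -5522
S_xx = nΣx² − (Σx)² = 11·1401 − 109² = 15411 − 11881 = 3530
S_yy = nΣy² − (Σy)² = 11·10421 − 297² = 114631 − 88209 = 26422
r = S_xy / √(S_xx·S_yy) = -5522 / √(3530·26422) = -5522 / √93269660 = -5522 / 9657.6219 = -0.5718

-0.5718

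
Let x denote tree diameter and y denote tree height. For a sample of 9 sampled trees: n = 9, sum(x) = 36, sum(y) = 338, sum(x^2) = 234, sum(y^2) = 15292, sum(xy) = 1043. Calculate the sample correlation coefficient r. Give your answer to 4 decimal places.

S_xy = nΣxy − ΣxΣy = 9·1043 − 36·338 = 9387 − 12168 = -2781
S_xx = nΣx² − (Σx)² = 9·234 − 36² = 2106 − 1296 = 810
S_yy = nΣy² − (Σy)² = 9·15292 − 338² = 137628 − 114244 = 23384
r = S_xy / √(S_xx·S_yy) = -2781 / √(810·23384) = -2781 / √18941040 = -2781 / 4352.1305 = -0.6390

-0.6390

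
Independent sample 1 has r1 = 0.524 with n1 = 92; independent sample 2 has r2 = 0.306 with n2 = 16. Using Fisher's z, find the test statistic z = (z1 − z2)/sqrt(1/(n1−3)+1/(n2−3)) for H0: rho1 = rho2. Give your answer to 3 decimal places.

Fisher z-transforms: z1 = atanh(0.524) = 0.581838, z2 = atanh(0.306) = 0.316126; difference d = 0.265712
Var(d) = 1/89 + 1/13 = 0.0112360 + 0.0769231 = 0.0881591
z = d/√Var(d) = 0.265712 / √0.0881591 = 0.265712 / 0.296916 = 0.895

0.895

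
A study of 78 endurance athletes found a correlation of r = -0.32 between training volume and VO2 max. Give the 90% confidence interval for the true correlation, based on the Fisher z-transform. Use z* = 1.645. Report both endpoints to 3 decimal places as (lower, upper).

z_r = atanh(-0.32) = -0.331647;  SE = 1/√(n−3) = 1/√75 = 0.115470
z-limits: -0.331647 ± 1.645·0.115470 = -0.331647 ± 0.189948 = [-0.521595, -0.141699]
ρ-limits: (tanh -0.521595, tanh -0.141699) = (-0.479, -0.141)

(-0.479, -0.141)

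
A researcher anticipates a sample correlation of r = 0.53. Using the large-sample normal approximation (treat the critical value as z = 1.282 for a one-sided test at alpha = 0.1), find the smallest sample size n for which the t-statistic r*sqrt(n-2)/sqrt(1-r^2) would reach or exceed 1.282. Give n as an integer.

7

Need r·√(n−2)/√(1−r²) ≥ 1.282
√(n−2) ≥ 1.282·√(1−0.2809) / 0.53 = 1.282·0.847998 / 0.53 = 2.0512
n−2 ≥ 4.2074  ⇒  n ≥ 6.2074
Smallest integer n = 7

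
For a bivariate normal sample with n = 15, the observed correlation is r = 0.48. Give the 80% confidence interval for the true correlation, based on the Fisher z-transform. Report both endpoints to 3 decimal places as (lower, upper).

Fisher z: z_r = atanh(r) = ½·ln((1+0.48)/(1−0.48)) = 0.522984
SE(z) = 1/√(n−3) = 1/√12 = 0.288675
80% ⇒ z* = 1.282; margin = 1.282·0.288675 = 0.370081
CI on z-scale: (0.152903, 0.893065)
Back-transform: tanh(0.152903) = 0.151722, tanh(0.893065) = 0.712904

(0.152, 0.713)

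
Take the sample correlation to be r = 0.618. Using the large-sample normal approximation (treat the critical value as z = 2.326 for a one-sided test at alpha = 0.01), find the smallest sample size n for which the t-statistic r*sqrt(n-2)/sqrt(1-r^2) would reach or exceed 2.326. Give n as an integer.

r√(n−2)/√(1−r²) ≥ 2.326  ⇔  n−2 ≥ (2.326)²·(1−r²)/r²
(1−r²)/r² = (1−0.381924)/0.381924 = 1.6183
n ≥ 2 + 5.410276·1.6183 = 2 + 8.7554 = 10.7554
⌈10.7554⌉ = 11

11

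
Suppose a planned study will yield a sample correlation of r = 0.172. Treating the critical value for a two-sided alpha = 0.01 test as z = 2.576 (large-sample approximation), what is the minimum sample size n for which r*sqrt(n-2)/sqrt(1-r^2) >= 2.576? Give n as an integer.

Need r·√(n−2)/√(1−r²) ≥ 2.576
√(n−2) ≥ 2.576·√(1−0.029584) / 0.172 = 2.576·0.985097 / 0.172 = 14.7535
n−2 ≥ 217.6658  ⇒  n ≥ 219.6658
Smallest integer n = 220

220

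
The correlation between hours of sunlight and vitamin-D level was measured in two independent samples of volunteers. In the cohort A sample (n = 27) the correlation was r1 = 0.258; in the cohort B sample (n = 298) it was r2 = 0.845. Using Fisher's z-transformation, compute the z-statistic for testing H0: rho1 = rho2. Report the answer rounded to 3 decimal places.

Fisher z-transforms: z1 = atanh(0.258) = 0.263965, z2 = atanh(0.845) = 1.238405; difference d = -0.974440
Var(d) = 1/24 + 1/295 = 0.0416667 + 0.0033898 = 0.0450565
z = d/√Var(d) = -0.974440 / √0.0450565 = -0.974440 / 0.212265 = -4.591

-4.591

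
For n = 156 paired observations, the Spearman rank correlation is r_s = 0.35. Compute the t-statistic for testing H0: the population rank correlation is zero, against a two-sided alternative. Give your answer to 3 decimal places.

t = r_s·√(n−2) / √(1−r_s²) with r_s = 0.35, n = 156
  = 0.35·√154 / √(1 − 0.1225)
  = 0.35·12.409674 / 0.936750
  = 4.343386 / 0.936750 = 4.637

4.637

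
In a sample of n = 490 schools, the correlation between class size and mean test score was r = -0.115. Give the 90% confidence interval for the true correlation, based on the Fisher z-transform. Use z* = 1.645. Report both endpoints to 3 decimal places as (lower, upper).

Fisher z: z_r = atanh(r) = ½·ln((1+(-0.115))/(1−(-0.115))) = -0.115511
SE(z) = 1/√(n−3) = 1/√487 = 0.045314
90% ⇒ z* = 1.645; margin = 1.645·0.045314 = 0.074542
CI on z-scale: (-0.190053, -0.040969)
Back-transform: tanh(-0.190053) = -0.187797, tanh(-0.040969) = -0.040946

(-0.188, -0.041)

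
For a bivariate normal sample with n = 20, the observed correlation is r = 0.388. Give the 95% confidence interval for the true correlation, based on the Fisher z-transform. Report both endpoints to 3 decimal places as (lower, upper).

z_r = atanh(0.388) = 0.409443;  SE = 1/√(n−3) = 1/√17 = 0.242536
z-limits: 0.409443 ± 1.960·0.242536 = 0.409443 ± 0.475371 = [-0.065928, 0.884814]
ρ-limits: (tanh -0.065928, tanh 0.884814) = (-0.066, 0.709)

(-0.066, 0.709)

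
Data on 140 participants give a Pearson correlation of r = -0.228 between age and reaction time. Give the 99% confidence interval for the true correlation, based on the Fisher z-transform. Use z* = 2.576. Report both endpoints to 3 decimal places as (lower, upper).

z_r = atanh(-0.228) = -0.232079;  SE = 1/√(n−3) = 1/√137 = 0.085436
z-limits: -0.232079 ± 2.576·0.085436 = -0.232079 ± 0.220083 = [-0.452162, -0.011996]
ρ-limits: (tanh -0.452162, tanh -0.011996) = (-0.424, -0.012)

(-0.424, -0.012)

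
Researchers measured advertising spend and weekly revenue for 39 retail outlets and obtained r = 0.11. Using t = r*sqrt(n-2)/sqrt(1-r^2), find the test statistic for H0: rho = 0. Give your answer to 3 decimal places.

0.673

t = r·√(n−2) / √(1−r²) with r = 0.11, n = 39
  = 0.11·√37 / √(1 − 0.0121)
  = 0.11·6.082763 / 0.993932
  = 0.669104 / 0.993932 = 0.673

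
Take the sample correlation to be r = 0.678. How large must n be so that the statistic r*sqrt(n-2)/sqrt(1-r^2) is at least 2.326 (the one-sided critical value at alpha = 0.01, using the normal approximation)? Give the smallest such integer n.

9

r√(n−2)/√(1−r²) ≥ 2.326  ⇔  n−2 ≥ (2.326)²·(1−r²)/r²
(1−r²)/r² = (1−0.459684)/0.459684 = 1.1754
n ≥ 2 + 5.410276·1.1754 = 2 + 6.3592 = 8.3592
⌈8.3592⌉ = 9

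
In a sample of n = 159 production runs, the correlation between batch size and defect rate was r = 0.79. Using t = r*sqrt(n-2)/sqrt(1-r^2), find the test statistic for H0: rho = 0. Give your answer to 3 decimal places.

16.145

1 − r² = 1 − 0.6241 = 0.3759;  √(1−r²) = 0.613107
√(n−2) = √157 = 12.529964
t = r·√(n−2)/√(1−r²) = 0.79 · 12.529964 / 0.613107 = 16.145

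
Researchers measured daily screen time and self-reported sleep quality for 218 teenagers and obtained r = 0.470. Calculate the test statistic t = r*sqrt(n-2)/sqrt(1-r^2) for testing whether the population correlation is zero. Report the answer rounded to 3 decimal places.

t = r·√(n−2) / √(1−r²) with r = 0.470, n = 218
  = 0.470·√216 / √(1 − 0.220900)
  = 0.470·14.696938 / 0.882666
  = 6.907561 / 0.882666 = 7.826

7.826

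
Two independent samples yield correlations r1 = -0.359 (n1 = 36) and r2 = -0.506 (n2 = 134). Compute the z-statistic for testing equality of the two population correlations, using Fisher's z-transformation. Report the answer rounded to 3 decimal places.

z1 = atanh(-0.359) = -0.375737,  z2 = atanh(-0.506) = -0.557338
SE = √(1/(n1−3) + 1/(n2−3)) = √(1/33 + 1/131) = √(0.0303030 + 0.0076336) = √0.0379366 = 0.194773
z = (z1 − z2)/SE = (-0.375737 − (-0.557338)) / 0.194773 = 0.181601 / 0.194773 = 0.932

0.932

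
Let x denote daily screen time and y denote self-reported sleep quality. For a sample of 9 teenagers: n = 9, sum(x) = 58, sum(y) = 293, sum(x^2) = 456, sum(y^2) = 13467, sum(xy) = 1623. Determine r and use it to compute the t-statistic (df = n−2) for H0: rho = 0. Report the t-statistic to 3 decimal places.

S_xy = nΣxy − ΣxΣy = 9·1623 − 58·293 = 14607 − 16994 = -2387
S_xx = nΣx² − (Σx)² = 9·456 − 58² = 4104 − 3364 = 740
S_yy = nΣy² − (Σy)² = 9·13467 − 293² = 121203 − 85849 = 35354
r = S_xy / √(S_xx·S_yy) = -2387 / √(740·35354) = -2387 / √26161960 = -2387 / 5114.8763 = -0.4667
t = r·√(n−2)/√(1−r²) = -0.4667·√7 / √(1−0.217809) = -1.234772 / 0.884416 = -1.396

-1.396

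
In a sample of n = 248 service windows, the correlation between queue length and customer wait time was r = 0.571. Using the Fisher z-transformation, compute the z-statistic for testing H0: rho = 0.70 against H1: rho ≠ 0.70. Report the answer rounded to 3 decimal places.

-3.417

z_r = atanh(0.571) = 0.649005,  z_0 = atanh(0.70) = 0.867301
SE = 1/√(n−3) = 1/√245 = 0.063888
z = (z_r − z_0)/SE = (0.649005 − 0.867301) / 0.063888 = -0.218296 / 0.063888 = -3.417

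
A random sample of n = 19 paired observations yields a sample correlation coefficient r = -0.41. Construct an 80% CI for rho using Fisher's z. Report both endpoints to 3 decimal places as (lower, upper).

Fisher z: z_r = atanh(r) = ½·ln((1+(-0.41))/(1−(-0.41))) = -0.435611
SE(z) = 1/√(n−3) = 1/√16 = 0.250000
80% ⇒ z* = 1.282; margin = 1.282·0.250000 = 0.320500
CI on z-scale: (-0.756111, -0.115111)
Back-transform: tanh(-0.756111) = -0.638781, tanh(-0.115111) = -0.114605

(-0.639, -0.115)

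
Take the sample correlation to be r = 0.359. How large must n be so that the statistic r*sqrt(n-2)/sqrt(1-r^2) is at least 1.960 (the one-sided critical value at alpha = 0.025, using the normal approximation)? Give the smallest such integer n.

r√(n−2)/√(1−r²) ≥ 1.960  ⇔  n−2 ≥ (1.960)²·(1−r²)/r²
(1−r²)/r² = (1−0.128881)/0.128881 = 6.7591
n ≥ 2 + 3.8416·6.7591 = 2 + 25.9658 = 27.9658
⌈27.9658⌉ = 28

28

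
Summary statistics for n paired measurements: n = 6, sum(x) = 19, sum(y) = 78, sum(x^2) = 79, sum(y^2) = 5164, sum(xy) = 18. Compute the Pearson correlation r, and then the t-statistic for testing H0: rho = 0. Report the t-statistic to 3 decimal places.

S_xy = nΣxy − ΣxΣy = 6·18 − 19·78 = 108 − 1482 = -1374
S_xx = nΣx² − (Σx)² = 6·79 − 19² = 474 − 361 = 113
S_yy = nΣy² − (Σy)² = 6·5164 − 78² = 30984 − 6084 = 24900
r = S_xy / √(S_xx·S_yy) = -1374 / √(113·24900) = -1374 / √2813700 = -1374 / 1677.4087 = -0.8191
t = r·√(n−2)/√(1−r²) = -0.8191·√4 / √(1−0.670925) = -1.638200 / 0.573651 = -2.856

-2.856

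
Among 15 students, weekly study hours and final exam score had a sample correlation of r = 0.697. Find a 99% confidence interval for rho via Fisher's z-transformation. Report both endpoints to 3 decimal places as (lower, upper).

z_r = atanh(0.697) = 0.861442;  SE = 1/√(n−3) = 1/√12 = 0.288675
z-limits: 0.861442 ± 2.576·0.288675 = 0.861442 ± 0.743627 = [0.117815, 1.605069]
ρ-limits: (tanh 0.117815, tanh 1.605069) = (0.117, 0.922)

(0.117, 0.922)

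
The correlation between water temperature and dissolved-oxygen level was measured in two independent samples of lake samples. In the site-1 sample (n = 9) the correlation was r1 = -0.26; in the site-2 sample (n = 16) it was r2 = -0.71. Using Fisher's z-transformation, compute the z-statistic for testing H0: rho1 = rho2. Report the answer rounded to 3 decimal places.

Fisher z-transforms: z1 = atanh(-0.26) = -0.266108, z2 = atanh(-0.71) = -0.887184; difference d = 0.621076
Var(d) = 1/6 + 1/13 = 0.1666667 + 0.0769231 = 0.2435898
z = d/√Var(d) = 0.621076 / √0.2435898 = 0.621076 / 0.493548 = 1.258

1.258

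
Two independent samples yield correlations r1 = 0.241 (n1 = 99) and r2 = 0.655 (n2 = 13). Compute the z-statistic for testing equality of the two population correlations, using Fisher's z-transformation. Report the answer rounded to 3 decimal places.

Fisher z-transforms: z1 = atanh(0.241) = 0.245836, z2 = atanh(0.655) = 0.784006; difference d = -0.538170
Var(d) = 1/96 + 1/10 = 0.0104167 + 0.1000000 = 0.1104167
z = d/√Var(d) = -0.538170 / √0.1104167 = -0.538170 / 0.332290 = -1.620

-1.620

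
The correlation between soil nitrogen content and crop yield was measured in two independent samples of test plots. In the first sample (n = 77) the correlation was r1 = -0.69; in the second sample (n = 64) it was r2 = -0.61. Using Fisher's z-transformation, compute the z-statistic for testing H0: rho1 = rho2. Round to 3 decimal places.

-0.804

z1 = atanh(-0.69) = -0.847956,  z2 = atanh(-0.61) = -0.708921
SE = √(1/(n1−3) + 1/(n2−3)) = √(1/74 + 1/61) = √(0.0135135 + 0.0163934) = √0.0299069 = 0.172936
z = (z1 − z2)/SE = (-0.847956 − (-0.708921)) / 0.172936 = -0.139035 / 0.172936 = -0.804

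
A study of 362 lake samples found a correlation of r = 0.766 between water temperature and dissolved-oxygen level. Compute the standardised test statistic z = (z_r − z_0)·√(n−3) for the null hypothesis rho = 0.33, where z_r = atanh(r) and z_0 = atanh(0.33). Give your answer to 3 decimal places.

12.652

z_r = atanh(0.766) = 1.010576,  z_0 = atanh(0.33) = 0.342828
SE = 1/√(n−3) = 1/√359 = 0.052778
z = (z_r − z_0)/SE = (1.010576 − 0.342828) / 0.052778 = 0.667748 / 0.052778 = 12.652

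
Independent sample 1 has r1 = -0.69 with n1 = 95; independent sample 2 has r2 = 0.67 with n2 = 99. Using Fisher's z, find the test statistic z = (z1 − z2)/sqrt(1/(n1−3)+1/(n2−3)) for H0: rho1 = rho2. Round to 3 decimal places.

z1 = atanh(-0.69) = -0.847956,  z2 = atanh(0.67) = 0.810743
SE = √(1/(n1−3) + 1/(n2−3)) = √(1/92 + 1/96) = √(0.0108696 + 0.0104167) = √0.0212863 = 0.145898
z = (z1 − z2)/SE = (-0.847956 − 0.810743) / 0.145898 = -1.658699 / 0.145898 = -11.369

-11.369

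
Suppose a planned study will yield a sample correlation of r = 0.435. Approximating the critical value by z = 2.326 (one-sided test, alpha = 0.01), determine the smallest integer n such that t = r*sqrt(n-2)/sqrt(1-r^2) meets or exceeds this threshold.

r√(n−2)/√(1−r²) ≥ 2.326  ⇔  n−2 ≥ (2.326)²·(1−r²)/r²
(1−r²)/r² = (1−0.189225)/0.189225 = 4.2847
n ≥ 2 + 5.410276·4.2847 = 2 + 23.1814 = 25.1814
⌈25.1814⌉ = 26

26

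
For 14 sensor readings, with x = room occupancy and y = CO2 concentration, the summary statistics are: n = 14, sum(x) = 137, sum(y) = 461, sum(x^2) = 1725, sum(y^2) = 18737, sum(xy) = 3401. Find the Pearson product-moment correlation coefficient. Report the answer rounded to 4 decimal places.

-0.9495

Numerator: nΣxy − (Σx)(Σy) = 14·3401 − (137)(461) = -15543
Denominator: √[(nΣx²−(Σx)²)(nΣy²−(Σy)²)]
  nΣx²−(Σx)² = 14·1725 − 18769 = 5381;  nΣy²−(Σy)² = 14·18737 − 212521 = 49797
  √(5381·49797) = √267957657 = 16369.4122
r = -15543 / 16369.4122 = -0.9495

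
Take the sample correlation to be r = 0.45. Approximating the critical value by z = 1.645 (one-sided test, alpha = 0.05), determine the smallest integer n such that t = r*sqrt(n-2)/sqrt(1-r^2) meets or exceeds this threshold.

r√(n−2)/√(1−r²) ≥ 1.645  ⇔  n−2 ≥ (1.645)²·(1−r²)/r²
(1−r²)/r² = (1−0.2025)/0.2025 = 3.9383
n ≥ 2 + 2.706025·3.9383 = 2 + 10.6571 = 12.6571
⌈12.6571⌉ = 13

13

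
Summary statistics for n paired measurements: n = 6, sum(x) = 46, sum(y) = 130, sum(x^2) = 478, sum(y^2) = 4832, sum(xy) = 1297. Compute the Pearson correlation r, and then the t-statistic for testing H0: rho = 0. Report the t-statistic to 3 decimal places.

1.491

Numerator: nΣxy − (Σx)(Σy) = 6·1297 − (46)(130) = 1802
Denominator: √[(nΣx²−(Σx)²)(nΣy²−(Σy)²)]
  nΣx²−(Σx)² = 6·478 − 2116 = 752;  nΣy²−(Σy)² = 6·4832 − 16900 = 12092
  √(752·12092) = √9093184 = 3015.4907
r = 1802 / 3015.4907 = 0.5976
t = r·√(n−2)/√(1−r²) = 0.5976·√4 / √(1−0.357126) = 1.195200 / 0.801794 = 1.491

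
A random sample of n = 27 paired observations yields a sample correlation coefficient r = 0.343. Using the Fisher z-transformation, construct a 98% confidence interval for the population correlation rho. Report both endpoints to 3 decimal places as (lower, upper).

(-0.117, 0.682)

z_r = atanh(0.343) = 0.357489;  SE = 1/√(n−3) = 1/√24 = 0.204124
z-limits: 0.357489 ± 2.326·0.204124 = 0.357489 ± 0.474792 = [-0.117303, 0.832281]
ρ-limits: (tanh -0.117303, tanh 0.832281) = (-0.117, 0.682)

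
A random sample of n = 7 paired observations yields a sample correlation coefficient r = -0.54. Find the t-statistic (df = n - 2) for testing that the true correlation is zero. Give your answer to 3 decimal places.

t = r·√(n−2) / √(1−r²) with r = -0.54, n = 7
  = -0.54·√5 / √(1 − 0.2916)
  = -0.54·2.236068 / 0.841665
  = -1.207477 / 0.841665 = -1.435

-1.435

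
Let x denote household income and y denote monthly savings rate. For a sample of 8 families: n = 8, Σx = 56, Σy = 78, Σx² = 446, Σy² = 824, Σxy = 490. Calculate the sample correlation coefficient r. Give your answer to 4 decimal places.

-0.9563

S_xy = nΣxy − ΣxΣy = 8·490 − 56·78 = 3920 − 4368 = -448
S_xx = nΣx² − (Σx)² = 8·446 − 56² = 3568 − 3136 = 432
S_yy = nΣy² − (Σy)² = 8·824 − 78² = 6592 − 6084 = 508
r = S_xy / √(S_xx·S_yy) = -448 / √(432·508) = -448 / √219456 = -448 / 468.4613 = -0.9563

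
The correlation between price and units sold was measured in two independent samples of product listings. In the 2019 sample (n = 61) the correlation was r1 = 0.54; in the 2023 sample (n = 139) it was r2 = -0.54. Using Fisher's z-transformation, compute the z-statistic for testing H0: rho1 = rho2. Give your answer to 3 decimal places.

7.705

z1 = atanh(0.54) = 0.604156,  z2 = atanh(-0.54) = -0.604156
SE = √(1/(n1−3) + 1/(n2−3)) = √(1/58 + 1/136) = √(0.0172414 + 0.0073529) = √0.0245943 = 0.156826
z = (z1 − z2)/SE = (0.604156 − (-0.604156)) / 0.156826 = 1.208312 / 0.156826 = 7.705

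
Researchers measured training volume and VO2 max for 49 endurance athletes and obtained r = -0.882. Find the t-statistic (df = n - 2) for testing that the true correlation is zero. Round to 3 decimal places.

-12.831

1 − r² = 1 − 0.777924 = 0.222076;  √(1−r²) = 0.471249
√(n−2) = √47 = 6.855655
t = r·√(n−2)/√(1−r²) = -0.882 · 6.855655 / 0.471249 = -12.831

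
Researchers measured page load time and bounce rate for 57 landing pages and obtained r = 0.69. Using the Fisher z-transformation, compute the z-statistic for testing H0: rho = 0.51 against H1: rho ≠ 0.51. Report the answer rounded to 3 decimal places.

Fisher z: atanh(0.69) = 0.847956, atanh(0.51) = 0.562730
z = (z_r − z_0)·√(n−3) = (0.847956 − 0.562730)·√54 = 0.285226 · 7.348469 = 2.096

2.096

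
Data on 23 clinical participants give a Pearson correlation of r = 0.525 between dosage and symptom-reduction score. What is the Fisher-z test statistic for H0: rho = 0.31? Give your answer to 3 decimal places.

z_r = atanh(0.525) = 0.583217,  z_0 = atanh(0.31) = 0.320545
SE = 1/√(n−3) = 1/√20 = 0.223607
z = (z_r − z_0)/SE = (0.583217 − 0.320545) / 0.223607 = 0.262672 / 0.223607 = 1.175

1.175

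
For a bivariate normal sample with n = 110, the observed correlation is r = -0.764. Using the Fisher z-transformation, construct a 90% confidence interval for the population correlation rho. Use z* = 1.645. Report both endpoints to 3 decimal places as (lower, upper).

(-0.823, -0.689)

z_r = atanh(-0.764) = -1.005754;  SE = 1/√(n−3) = 1/√107 = 0.096674
z-limits: -1.005754 ± 1.645·0.096674 = -1.005754 ± 0.159029 = [-1.164783, -0.846725]
ρ-limits: (tanh -1.164783, tanh -0.846725) = (-0.823, -0.689)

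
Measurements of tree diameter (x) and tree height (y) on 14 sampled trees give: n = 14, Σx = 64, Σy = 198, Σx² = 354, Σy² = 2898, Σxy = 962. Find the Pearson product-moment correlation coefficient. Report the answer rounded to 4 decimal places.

0.7339

Numerator: nΣxy − (Σx)(Σy) = 14·962 − (64)(198) = 796
Denominator: √[(nΣx²−(Σx)²)(nΣy²−(Σy)²)]
  nΣx²−(Σx)² = 14·354 − 4096 = 860;  nΣy²−(Σy)² = 14·2898 − 39204 = 1368
  √(860·1368) = √1176480 = 1084.6566
r = 796 / 1084.6566 = 0.7339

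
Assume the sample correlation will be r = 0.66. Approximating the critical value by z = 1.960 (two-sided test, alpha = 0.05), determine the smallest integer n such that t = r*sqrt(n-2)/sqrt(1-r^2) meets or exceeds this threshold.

r√(n−2)/√(1−r²) ≥ 1.960  ⇔  n−2 ≥ (1.960)²·(1−r²)/r²
(1−r²)/r² = (1−0.4356)/0.4356 = 1.2957
n ≥ 2 + 3.8416·1.2957 = 2 + 4.9776 = 6.9776
⌈6.9776⌉ = 7

7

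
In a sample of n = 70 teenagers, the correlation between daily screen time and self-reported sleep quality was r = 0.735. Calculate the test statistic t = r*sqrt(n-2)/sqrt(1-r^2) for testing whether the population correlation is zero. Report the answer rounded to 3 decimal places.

8.939

t = r·√(n−2) / √(1−r²) with r = 0.735, n = 70
  = 0.735·√68 / √(1 − 0.540225)
  = 0.735·8.246211 / 0.678067
  = 6.060965 / 0.678067 = 8.939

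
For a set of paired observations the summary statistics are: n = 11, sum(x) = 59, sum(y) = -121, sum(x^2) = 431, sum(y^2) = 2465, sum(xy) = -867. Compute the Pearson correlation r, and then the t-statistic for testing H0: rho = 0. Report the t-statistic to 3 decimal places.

-2.279

Numerator: nΣxy − (Σx)(Σy) = 11·(-867) − (59)(-121) = -2398
Denominator: √[(nΣx²−(Σx)²)(nΣy²−(Σy)²)]
  nΣx²−(Σx)² = 11·431 − 3481 = 1260;  nΣy²−(Σy)² = 11·2465 − 14641 = 12474
  √(1260·12474) = √15717240 = 3964.4974
r = -2398 / 3964.4974 = -0.6049
t = r·√(n−2)/√(1−r²) = -0.6049·√9 / √(1−0.365904) = -1.814700 / 0.796301 = -2.279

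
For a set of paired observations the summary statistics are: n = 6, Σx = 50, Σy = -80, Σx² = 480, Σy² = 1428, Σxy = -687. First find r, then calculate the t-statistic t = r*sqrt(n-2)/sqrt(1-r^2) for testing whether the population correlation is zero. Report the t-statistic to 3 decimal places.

Numerator: nΣxy − (Σx)(Σy) = 6·(-687) − (50)(-80) = -122
Denominator: √[(nΣx²−(Σx)²)(nΣy²−(Σy)²)]
  nΣx²−(Σx)² = 6·480 − 2500 = 380;  nΣy²−(Σy)² = 6·1428 − 6400 = 2168
  √(380·2168) = √823840 = 907.6563
r = -122 / 907.6563 = -0.1344
t = r·√(n−2)/√(1−r²) = -0.1344·√4 / √(1−0.018063) = -0.268800 / 0.990927 = -0.271

-0.271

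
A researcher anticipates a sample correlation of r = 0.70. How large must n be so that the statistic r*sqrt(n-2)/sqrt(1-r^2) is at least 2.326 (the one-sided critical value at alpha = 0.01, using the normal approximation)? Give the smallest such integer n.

8

Need r·√(n−2)/√(1−r²) ≥ 2.326
√(n−2) ≥ 2.326·√(1−0.4900) / 0.70 = 2.326·0.714143 / 0.70 = 2.3730
n−2 ≥ 5.6311  ⇒  n ≥ 7.6311
Smallest integer n = 8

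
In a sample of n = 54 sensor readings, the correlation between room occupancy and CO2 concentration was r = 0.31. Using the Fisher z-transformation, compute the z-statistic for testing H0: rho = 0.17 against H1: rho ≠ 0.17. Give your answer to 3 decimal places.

Fisher z: atanh(0.31) = 0.320545, atanh(0.17) = 0.171667
z = (z_r − z_0)·√(n−3) = (0.320545 − 0.171667)·√51 = 0.148878 · 7.141428 = 1.063

1.063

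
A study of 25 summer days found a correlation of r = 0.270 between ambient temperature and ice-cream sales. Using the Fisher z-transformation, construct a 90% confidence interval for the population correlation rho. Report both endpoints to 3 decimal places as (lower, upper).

(-0.074, 0.556)

Fisher z: z_r = atanh(r) = ½·ln((1+0.270)/(1−0.270)) = 0.276864
SE(z) = 1/√(n−3) = 1/√22 = 0.213201
90% ⇒ z* = 1.645; margin = 1.645·0.213201 = 0.350716
CI on z-scale: (-0.073852, 0.627580)
Back-transform: tanh(-0.073852) = -0.073718, tanh(0.627580) = 0.556384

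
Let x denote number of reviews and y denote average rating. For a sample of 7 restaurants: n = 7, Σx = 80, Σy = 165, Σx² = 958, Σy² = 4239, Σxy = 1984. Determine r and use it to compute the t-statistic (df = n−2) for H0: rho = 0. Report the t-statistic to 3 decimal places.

2.930

S_xy = nΣxy − ΣxΣy = 7·1984 − 80·165 = 13888 − 13200 = 688
S_xx = nΣx² − (Σx)² = 7·958 − 80² = 6706 − 6400 = 306
S_yy = nΣy² − (Σy)² = 7·4239 − 165² = 29673 − 27225 = 2448
r = S_xy / √(S_xx·S_yy) = 688 / √(306·2448) = 688 / √749088 = 688 / 865.4987 = 0.7949
t = r·√(n−2)/√(1−r²) = 0.7949·√5 / √(1−0.631866) = 1.777450 / 0.606740 = 2.930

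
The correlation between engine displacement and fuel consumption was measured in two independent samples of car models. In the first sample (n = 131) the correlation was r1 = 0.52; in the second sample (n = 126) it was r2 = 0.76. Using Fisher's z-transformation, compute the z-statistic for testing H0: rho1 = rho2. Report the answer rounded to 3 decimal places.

z1 = atanh(0.52) = 0.576340,  z2 = atanh(0.76) = 0.996215
SE = √(1/(n1−3) + 1/(n2−3)) = √(1/128 + 1/123) = √(0.0078125 + 0.0081301) = √0.0159426 = 0.126264
z = (z1 − z2)/SE = (0.576340 − 0.996215) / 0.126264 = -0.419875 / 0.126264 = -3.325

-3.325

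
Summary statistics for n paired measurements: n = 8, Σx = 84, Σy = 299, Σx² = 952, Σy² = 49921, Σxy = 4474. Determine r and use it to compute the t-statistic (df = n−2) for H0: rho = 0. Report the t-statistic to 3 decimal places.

S_xy = nΣxy − ΣxΣy = 8·4474 − 84·299 = 35792 − 25116 = 10676
S_xx = nΣx² − (Σx)² = 8·952 − 84² = 7616 − 7056 = 560
S_yy = nΣy² − (Σy)² = 8·49921 − 299² = 399368 − 89401 = 309967
r = S_xy / √(S_xx·S_yy) = 10676 / √(560·309967) = 10676 / √173581520 = 10676 / 13175.0340 = 0.8103
t = r·√(n−2)/√(1−r²) = 0.8103·√6 / √(1−0.656586) = 1.984822 / 0.586015 = 3.387

3.387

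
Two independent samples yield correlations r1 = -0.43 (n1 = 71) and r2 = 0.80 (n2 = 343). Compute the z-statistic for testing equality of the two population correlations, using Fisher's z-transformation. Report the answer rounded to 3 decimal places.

Fisher z-transforms: z1 = atanh(-0.43) = -0.459897, z2 = atanh(0.80) = 1.098612; difference d = -1.558509
Var(d) = 1/68 + 1/340 = 0.0147059 + 0.0029412 = 0.0176471
z = d/√Var(d) = -1.558509 / √0.0176471 = -1.558509 / 0.132842 = -11.732

-11.732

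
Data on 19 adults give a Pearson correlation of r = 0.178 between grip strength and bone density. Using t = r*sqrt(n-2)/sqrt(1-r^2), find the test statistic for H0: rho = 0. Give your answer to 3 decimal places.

t = r·√(n−2) / √(1−r²) with r = 0.178, n = 19
  = 0.178·√17 / √(1 − 0.031684)
  = 0.178·4.123106 / 0.984030
  = 0.733913 / 0.984030 = 0.746

0.746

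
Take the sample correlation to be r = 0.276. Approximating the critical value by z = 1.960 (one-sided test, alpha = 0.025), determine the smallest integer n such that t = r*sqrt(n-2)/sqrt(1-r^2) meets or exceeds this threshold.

Need r·√(n−2)/√(1−r²) ≥ 1.960
√(n−2) ≥ 1.960·√(1−0.076176) / 0.276 = 1.960·0.961158 / 0.276 = 6.8256
n−2 ≥ 46.5888  ⇒  n ≥ 48.5888
Smallest integer n = 49

49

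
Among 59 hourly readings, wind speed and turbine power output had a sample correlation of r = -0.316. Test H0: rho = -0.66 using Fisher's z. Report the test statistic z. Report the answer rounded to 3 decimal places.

3.484

z_r = atanh(-0.316) = -0.327197,  z_0 = atanh(-0.66) = -0.792814
SE = 1/√(n−3) = 1/√56 = 0.133631
z = (z_r − z_0)/SE = (-0.327197 − (-0.792814)) / 0.133631 = 0.465617 / 0.133631 = 3.484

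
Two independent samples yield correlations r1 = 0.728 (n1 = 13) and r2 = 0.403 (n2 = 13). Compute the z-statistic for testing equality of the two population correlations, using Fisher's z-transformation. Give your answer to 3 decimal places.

Fisher z-transforms: z1 = atanh(0.728) = 0.924459, z2 = atanh(0.403) = 0.427225; difference d = 0.497234
Var(d) = 1/10 + 1/10 = 0.1000000 + 0.1000000 = 0.2000000
z = d/√Var(d) = 0.497234 / √0.2000000 = 0.497234 / 0.447214 = 1.112

1.112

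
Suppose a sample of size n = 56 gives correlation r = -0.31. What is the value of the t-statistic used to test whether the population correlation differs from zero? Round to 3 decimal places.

1 − r² = 1 − 0.0961 = 0.9039;  √(1−r²) = 0.950737
√(n−2) = √54 = 7.348469
t = r·√(n−2)/√(1−r²) = -0.31 · 7.348469 / 0.950737 = -2.396

-2.396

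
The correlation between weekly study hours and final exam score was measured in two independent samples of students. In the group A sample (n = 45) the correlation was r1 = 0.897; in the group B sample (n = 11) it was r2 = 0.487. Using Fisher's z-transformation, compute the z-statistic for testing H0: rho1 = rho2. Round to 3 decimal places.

2.397

Fisher z-transforms: z1 = atanh(0.897) = 1.456650, z2 = atanh(0.487) = 0.532120; difference d = 0.924530
Var(d) = 1/42 + 1/8 = 0.0238095 + 0.1250000 = 0.1488095
z = d/√Var(d) = 0.924530 / √0.1488095 = 0.924530 / 0.385758 = 2.397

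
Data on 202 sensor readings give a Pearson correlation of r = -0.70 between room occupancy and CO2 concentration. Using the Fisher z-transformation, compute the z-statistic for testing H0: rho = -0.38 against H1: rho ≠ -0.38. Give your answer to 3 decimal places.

Fisher z: atanh(-0.70) = -0.867301, atanh(-0.38) = -0.400060
z = (z_r − z_0)·√(n−3) = (-0.867301 − (-0.400060))·√199 = -0.467241 · 14.106736 = -6.591

-6.591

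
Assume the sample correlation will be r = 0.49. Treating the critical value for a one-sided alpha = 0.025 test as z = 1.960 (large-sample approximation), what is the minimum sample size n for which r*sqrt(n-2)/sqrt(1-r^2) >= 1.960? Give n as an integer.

15

r√(n−2)/√(1−r²) ≥ 1.960  ⇔  n−2 ≥ (1.960)²·(1−r²)/r²
(1−r²)/r² = (1−0.2401)/0.2401 = 3.1649
n ≥ 2 + 3.8416·3.1649 = 2 + 12.1583 = 14.1583
⌈14.1583⌉ = 15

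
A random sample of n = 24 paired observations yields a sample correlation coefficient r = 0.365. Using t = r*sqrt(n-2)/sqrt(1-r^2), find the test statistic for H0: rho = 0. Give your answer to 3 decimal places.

1.839

t = r·√(n−2) / √(1−r²) with r = 0.365, n = 24
  = 0.365·√22 / √(1 − 0.133225)
  = 0.365·4.690416 / 0.931008
  = 1.712002 / 0.931008 = 1.839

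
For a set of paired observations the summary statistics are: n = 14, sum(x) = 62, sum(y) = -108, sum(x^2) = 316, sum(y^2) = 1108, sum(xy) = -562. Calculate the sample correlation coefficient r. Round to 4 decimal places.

S_xy = nΣxy − ΣxΣy = 14·(-562) − 62·(-108) = -7868 − (-6696) = -1172
S_xx = nΣx² − (Σx)² = 14·316 − 62² = 4424 − 3844 = 580
S_yy = nΣy² − (Σy)² = 14·1108 − (-108)² = 15512 − 11664 = 3848
r = S_xy / √(S_xx·S_yy) = -1172 / √(580·3848) = -1172 / √2231840 = -1172 / 1493.9344 = -0.7845

-0.7845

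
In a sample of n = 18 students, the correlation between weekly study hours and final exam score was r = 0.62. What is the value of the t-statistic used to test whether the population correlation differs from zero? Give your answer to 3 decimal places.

t = r·√(n−2) / √(1−r²) with r = 0.62, n = 18
  = 0.62·√16 / √(1 − 0.3844)
  = 0.62·4.000000 / 0.784602
  = 2.480000 / 0.784602 = 3.161

3.161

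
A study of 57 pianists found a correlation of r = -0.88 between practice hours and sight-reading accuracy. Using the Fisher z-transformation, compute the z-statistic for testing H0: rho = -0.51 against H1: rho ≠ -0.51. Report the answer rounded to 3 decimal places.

z_r = atanh(-0.88) = -1.375768,  z_0 = atanh(-0.51) = -0.562730
SE = 1/√(n−3) = 1/√54 = 0.136083
z = (z_r − z_0)/SE = (-1.375768 − (-0.562730)) / 0.136083 = -0.813038 / 0.136083 = -5.975

-5.975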